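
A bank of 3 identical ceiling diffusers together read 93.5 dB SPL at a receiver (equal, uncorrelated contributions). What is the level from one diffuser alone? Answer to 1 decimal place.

3 equal incoherent sources add 10·log₁₀(3) = 4.77 dB over one source.
L_one = 93.5 − 4.77 = 88.7 dB SPL.

88.7 dB SPL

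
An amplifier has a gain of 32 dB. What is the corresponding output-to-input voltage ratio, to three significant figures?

Voltage ratio = 10^(dB/20).
10^(32/20) = 10^(1.600) = 39.8.

39.8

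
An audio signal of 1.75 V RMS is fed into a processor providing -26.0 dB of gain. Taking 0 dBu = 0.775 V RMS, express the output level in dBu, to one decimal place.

-18.9 dBu

Input level: 20·log₁₀(1.75/0.775) = 7.07 dBu.
Output: 7.07 − 26.0 = -18.9 dBu.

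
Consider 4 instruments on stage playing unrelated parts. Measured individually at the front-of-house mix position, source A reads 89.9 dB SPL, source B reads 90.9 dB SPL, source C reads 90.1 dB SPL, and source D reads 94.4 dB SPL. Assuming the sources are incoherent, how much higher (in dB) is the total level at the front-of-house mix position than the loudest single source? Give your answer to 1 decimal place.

Add the sources as powers (linear), then convert back to dB:
L_total = 10·log₁₀(10^(89.9/10) + 10^(90.9/10) + 10^(90.1/10) + 10^(94.4/10)) = 97.77 dB SPL.
Excess over the loudest (94.4 dB): 97.77 − 94.4 = 3.4 dB.

3.4 dB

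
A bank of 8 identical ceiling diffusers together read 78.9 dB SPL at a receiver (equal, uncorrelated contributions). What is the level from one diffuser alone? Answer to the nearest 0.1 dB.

69.9 dB SPL

8 equal incoherent sources add 10·log₁₀(8) = 9.03 dB over one source.
L_one = 78.9 − 9.03 = 69.9 dB SPL.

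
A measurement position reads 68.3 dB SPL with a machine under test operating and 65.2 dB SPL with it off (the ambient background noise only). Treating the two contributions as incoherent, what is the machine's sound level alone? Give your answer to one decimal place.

65.4 dB SPL

Subtract intensities: L_src = 10·log₁₀(10^(L_total/10) − 10^(L_bg/10)).
L_src = 10·log₁₀(10^(68.3/10) − 10^(65.2/10)) = 10·log₁₀(3450000) = 65.4 dB SPL.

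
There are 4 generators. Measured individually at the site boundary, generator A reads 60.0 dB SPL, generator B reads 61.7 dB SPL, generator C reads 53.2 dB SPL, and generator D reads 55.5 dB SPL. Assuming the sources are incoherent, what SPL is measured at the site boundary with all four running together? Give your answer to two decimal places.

Add the sources as powers (linear), then convert back to dB:
L_total = 10·log₁₀(10^(60.0/10) + 10^(61.7/10) + 10^(53.2/10) + 10^(55.5/10)) = 10·log₁₀(3043000) = 64.83 dB SPL.

64.83 dB SPL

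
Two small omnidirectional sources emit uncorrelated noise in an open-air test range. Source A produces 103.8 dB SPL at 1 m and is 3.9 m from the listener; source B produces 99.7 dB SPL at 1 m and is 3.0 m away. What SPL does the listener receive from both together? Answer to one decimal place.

94.2 dB SPL

At the listener: L_A = 103.8 − 20·log₁₀(3.9) = 91.98 dB; L_B = 99.7 − 20·log₁₀(3.0) = 90.16 dB.
Combined: 10·log₁₀(10^(91.98/10)+10^(90.16/10)) = 94.2 dB SPL.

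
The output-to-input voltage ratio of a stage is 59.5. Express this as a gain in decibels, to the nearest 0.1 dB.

Voltage ratio → dB uses the 20·log₁₀ form:
20·log₁₀(59.5) = 35.5 dB.

35.5 dB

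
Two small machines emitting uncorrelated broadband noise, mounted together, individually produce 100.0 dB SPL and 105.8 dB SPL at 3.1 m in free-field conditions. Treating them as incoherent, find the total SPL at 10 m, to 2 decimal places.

96.64 dB SPL

Combined at 3.1 m: 10·log₁₀(10^(100.0/10)+10^(105.8/10)) = 106.814 dB SPL.
Then apply −20·log₁₀(10/3.1) = -10.173 dB → 96.64 dB SPL.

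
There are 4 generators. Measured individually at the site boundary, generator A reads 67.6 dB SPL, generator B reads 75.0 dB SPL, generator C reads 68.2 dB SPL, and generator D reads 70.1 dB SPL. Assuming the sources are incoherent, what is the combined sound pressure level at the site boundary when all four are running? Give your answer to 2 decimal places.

Incoherent sources sum as intensities:
L_total = 10·log₁₀(10^(67.6/10) + 10^(75.0/10) + 10^(68.2/10) + 10^(70.1/10)) = 10·log₁₀(54220000) = 77.34 dB SPL.

77.34 dB SPL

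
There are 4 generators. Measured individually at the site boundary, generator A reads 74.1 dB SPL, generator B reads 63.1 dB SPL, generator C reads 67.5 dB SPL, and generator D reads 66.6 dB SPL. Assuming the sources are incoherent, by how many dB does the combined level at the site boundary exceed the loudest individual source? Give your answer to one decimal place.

Add the sources as powers (linear), then convert back to dB:
L_total = 10·log₁₀(10^(74.1/10) + 10^(63.1/10) + 10^(67.5/10) + 10^(66.6/10)) = 75.79 dB SPL.
Excess over the loudest (74.1 dB): 75.79 − 74.1 = 1.7 dB.

1.7 dB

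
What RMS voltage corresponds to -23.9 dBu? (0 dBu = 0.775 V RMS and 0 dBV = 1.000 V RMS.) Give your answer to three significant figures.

V = 0.775 V × 10^(-23.9/20).
= 0.775 × 0.06383 = 0.0495 V.

0.0495 V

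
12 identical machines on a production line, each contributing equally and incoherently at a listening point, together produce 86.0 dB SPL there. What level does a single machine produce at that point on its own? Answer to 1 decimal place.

75.2 dB SPL

12 equal incoherent sources add 10·log₁₀(12) = 10.79 dB over one source.
L_one = 86.0 − 10.79 = 75.2 dB SPL.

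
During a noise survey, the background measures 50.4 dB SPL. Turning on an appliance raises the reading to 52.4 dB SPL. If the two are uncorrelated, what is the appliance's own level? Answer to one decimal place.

Remove the background by subtracting linear intensities:
L_src = 10·log₁₀(10^(52.4/10) − 10^(50.4/10)) = 10·log₁₀(64130) = 48.1 dB SPL.

48.1 dB SPL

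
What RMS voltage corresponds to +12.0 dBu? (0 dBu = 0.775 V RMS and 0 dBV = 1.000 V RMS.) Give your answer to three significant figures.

3.09 V

V = 0.775 V × 10^(+12.0/20).
= 0.775 × 3.981 = 3.09 V.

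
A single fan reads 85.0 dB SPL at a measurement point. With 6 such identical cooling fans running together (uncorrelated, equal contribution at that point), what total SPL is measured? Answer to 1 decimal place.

6 equal incoherent sources raise the level by 10·log₁₀(6) = 7.78 dB.
L_total = 85.0 + 7.78 = 92.8 dB SPL.

92.8 dB SPL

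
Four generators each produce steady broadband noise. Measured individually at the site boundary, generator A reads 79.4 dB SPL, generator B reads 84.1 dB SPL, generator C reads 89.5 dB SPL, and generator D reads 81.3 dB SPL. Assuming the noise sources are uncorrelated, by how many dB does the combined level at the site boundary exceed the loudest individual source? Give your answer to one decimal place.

Add the sources as powers (linear), then convert back to dB:
L_total = 10·log₁₀(10^(79.4/10) + 10^(84.1/10) + 10^(89.5/10) + 10^(81.3/10)) = 91.37 dB SPL.
Excess over the loudest (89.5 dB): 91.37 − 89.5 = 1.9 dB.

1.9 dB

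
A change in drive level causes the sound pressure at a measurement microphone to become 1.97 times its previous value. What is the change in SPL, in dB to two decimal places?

5.89 dB

SPL change from a pressure ratio uses the 20·log₁₀ form:
20·log₁₀(1.97) = 5.89 dB.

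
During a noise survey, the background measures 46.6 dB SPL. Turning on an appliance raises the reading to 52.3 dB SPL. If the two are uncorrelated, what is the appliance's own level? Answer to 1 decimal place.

Remove the background by subtracting linear intensities:
L_src = 10·log₁₀(10^(52.3/10) − 10^(46.6/10)) = 10·log₁₀(124100) = 50.9 dB SPL.

50.9 dB SPL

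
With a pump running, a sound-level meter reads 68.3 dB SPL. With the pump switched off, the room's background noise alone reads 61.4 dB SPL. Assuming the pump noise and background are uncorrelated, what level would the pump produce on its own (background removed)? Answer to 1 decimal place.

67.3 dB SPL

Subtract intensities: L_src = 10·log₁₀(10^(L_total/10) − 10^(L_bg/10)).
L_src = 10·log₁₀(10^(68.3/10) − 10^(61.4/10)) = 10·log₁₀(5380000) = 67.3 dB SPL.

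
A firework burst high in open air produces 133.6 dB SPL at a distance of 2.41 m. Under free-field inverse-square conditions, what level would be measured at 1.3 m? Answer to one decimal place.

Free-field point source: level drops by 20·log₁₀ of the distance ratio.
ΔL = −20·log₁₀(1.3/2.41) = 5.36 dB, so L₂ = 133.6 + (5.36) = 139.0 dB SPL.

139.0 dB SPL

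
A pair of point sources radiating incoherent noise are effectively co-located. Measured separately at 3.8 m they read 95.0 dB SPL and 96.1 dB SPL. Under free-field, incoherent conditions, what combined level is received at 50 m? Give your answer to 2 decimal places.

Combined at 3.8 m: 10·log₁₀(10^(95.0/10)+10^(96.1/10)) = 98.595 dB SPL.
Then apply −20·log₁₀(50/3.8) = -22.384 dB → 76.21 dB SPL.

76.21 dB SPL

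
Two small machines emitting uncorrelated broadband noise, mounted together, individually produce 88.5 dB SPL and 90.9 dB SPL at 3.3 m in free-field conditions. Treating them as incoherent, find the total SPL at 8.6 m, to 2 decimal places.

84.55 dB SPL

Combined at 3.3 m: 10·log₁₀(10^(88.5/10)+10^(90.9/10)) = 92.874 dB SPL.
Then apply −20·log₁₀(8.6/3.3) = -8.320 dB → 84.55 dB SPL.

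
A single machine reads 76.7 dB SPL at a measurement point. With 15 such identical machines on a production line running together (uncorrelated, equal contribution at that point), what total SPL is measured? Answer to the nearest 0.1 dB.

15 equal incoherent sources raise the level by 10·log₁₀(15) = 11.76 dB.
L_total = 76.7 + 11.76 = 88.5 dB SPL.

88.5 dB SPL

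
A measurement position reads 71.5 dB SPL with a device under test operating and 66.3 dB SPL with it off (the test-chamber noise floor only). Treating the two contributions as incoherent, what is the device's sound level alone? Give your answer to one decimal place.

69.9 dB SPL

Background correction is a power subtraction:
L_src = 10·log₁₀(10^(71.5/10) − 10^(66.3/10)) = 10·log₁₀(9860000) = 69.9 dB SPL.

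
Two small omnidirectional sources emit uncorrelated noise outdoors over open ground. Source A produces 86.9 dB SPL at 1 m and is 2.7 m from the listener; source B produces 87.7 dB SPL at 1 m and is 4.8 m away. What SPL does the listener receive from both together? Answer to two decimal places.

79.67 dB SPL

At the listener: L_A = 86.9 − 20·log₁₀(2.7) = 78.273 dB; L_B = 87.7 − 20·log₁₀(4.8) = 74.075 dB.
Combined: 10·log₁₀(10^(78.273/10)+10^(74.075/10)) = 79.67 dB SPL.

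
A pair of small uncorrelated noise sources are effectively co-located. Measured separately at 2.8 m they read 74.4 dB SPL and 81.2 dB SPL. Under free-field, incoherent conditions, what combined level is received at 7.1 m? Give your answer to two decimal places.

73.94 dB SPL

Combined at 2.8 m: 10·log₁₀(10^(74.4/10)+10^(81.2/10)) = 82.024 dB SPL.
Then apply −20·log₁₀(7.1/2.8) = -8.082 dB → 73.94 dB SPL.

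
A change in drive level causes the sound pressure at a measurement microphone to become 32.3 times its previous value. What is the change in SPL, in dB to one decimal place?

30.2 dB

SPL change from a pressure ratio uses the 20·log₁₀ form:
20·log₁₀(32.3) = 30.2 dB.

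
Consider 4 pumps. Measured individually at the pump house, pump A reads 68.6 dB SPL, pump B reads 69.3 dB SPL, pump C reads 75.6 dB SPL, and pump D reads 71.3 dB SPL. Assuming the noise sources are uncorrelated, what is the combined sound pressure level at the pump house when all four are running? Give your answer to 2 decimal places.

Add the sources as powers (linear), then convert back to dB:
L_total = 10·log₁₀(10^(68.6/10) + 10^(69.3/10) + 10^(75.6/10) + 10^(71.3/10)) = 10·log₁₀(65550000) = 78.17 dB SPL.

78.17 dB SPL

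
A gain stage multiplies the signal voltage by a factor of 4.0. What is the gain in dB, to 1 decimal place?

Voltage is an amplitude quantity, so gain = 20·log₁₀(V_out/V_in).
20·log₁₀(4.0) = 12.0 dB.

12.0 dB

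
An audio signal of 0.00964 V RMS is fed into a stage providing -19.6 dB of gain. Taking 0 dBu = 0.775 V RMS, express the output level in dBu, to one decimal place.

-57.7 dBu

Input level: 20·log₁₀(0.00964/0.775) = -38.10 dBu.
Output: -38.10 − 19.6 = -57.7 dBu.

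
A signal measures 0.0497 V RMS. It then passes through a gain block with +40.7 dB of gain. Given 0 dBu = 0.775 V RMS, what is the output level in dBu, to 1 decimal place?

+16.8 dBu

Input level: 20·log₁₀(0.0497/0.775) = -23.86 dBu.
Output: -23.86 + 40.7 = +16.8 dBu.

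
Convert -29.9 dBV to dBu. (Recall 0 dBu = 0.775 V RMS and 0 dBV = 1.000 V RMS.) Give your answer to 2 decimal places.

The offset between the scales is 20·log₁₀(0.775/1.000) = −2.214 dB.
So dBu = -29.9 + 2.214 = -27.69 dBu.

-27.69 dBu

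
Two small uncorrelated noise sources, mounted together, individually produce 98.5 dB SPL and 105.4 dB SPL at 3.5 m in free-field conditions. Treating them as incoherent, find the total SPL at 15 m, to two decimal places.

93.57 dB SPL

Combined at 3.5 m: 10·log₁₀(10^(98.5/10)+10^(105.4/10)) = 106.207 dB SPL.
Then apply −20·log₁₀(15/3.5) = -12.640 dB → 93.57 dB SPL.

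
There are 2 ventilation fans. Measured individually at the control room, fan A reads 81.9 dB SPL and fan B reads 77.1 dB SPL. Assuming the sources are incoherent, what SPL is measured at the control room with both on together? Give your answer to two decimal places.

83.14 dB SPL

Uncorrelated sources add in intensity (power), not in dB.
L_total = 10·log₁₀(10^(81.9/10) + 10^(77.1/10)) = 10·log₁₀(206200000) = 83.14 dB SPL.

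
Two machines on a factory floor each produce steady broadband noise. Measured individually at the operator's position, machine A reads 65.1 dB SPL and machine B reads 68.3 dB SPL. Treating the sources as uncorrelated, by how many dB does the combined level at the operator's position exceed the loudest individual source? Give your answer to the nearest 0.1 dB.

1.7 dB

Uncorrelated sources add in intensity (power), not in dB.
L_total = 10·log₁₀(10^(65.1/10) + 10^(68.3/10)) = 70.00 dB SPL.
Excess over the loudest (68.3 dB): 70.00 − 68.3 = 1.7 dB.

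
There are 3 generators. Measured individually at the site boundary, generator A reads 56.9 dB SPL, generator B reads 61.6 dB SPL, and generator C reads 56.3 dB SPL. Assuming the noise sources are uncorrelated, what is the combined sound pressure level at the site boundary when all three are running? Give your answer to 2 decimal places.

63.73 dB SPL

Add the sources as powers (linear), then convert back to dB:
L_total = 10·log₁₀(10^(56.9/10) + 10^(61.6/10) + 10^(56.3/10)) = 10·log₁₀(2362000) = 63.73 dB SPL.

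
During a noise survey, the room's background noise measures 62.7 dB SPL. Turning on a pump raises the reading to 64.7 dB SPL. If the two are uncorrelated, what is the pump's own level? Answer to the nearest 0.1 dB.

Background correction is a power subtraction:
L_src = 10·log₁₀(10^(64.7/10) − 10^(62.7/10)) = 10·log₁₀(1089000) = 60.4 dB SPL.

60.4 dB SPL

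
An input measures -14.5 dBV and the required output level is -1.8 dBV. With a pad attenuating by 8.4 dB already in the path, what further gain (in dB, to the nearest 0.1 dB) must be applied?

21.1 dB

The required make-up gain is the shortfall in the dB sum.
G = -1.8 − (-14.5) + 8.4 = 21.1 dB.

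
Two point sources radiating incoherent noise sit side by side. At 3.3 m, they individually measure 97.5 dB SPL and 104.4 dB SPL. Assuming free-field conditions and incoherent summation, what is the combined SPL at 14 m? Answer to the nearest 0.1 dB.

92.7 dB SPL

Combined at 3.3 m: 10·log₁₀(10^(97.5/10)+10^(104.4/10)) = 105.21 dB SPL.
Then apply −20·log₁₀(14/3.3) = -12.55 dB → 92.7 dB SPL.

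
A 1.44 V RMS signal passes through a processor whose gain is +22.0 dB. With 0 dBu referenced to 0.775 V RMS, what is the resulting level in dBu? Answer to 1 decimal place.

Input level: 20·log₁₀(1.44/0.775) = 5.38 dBu.
Output: 5.38 + 22.0 = +27.4 dBu.

+27.4 dBu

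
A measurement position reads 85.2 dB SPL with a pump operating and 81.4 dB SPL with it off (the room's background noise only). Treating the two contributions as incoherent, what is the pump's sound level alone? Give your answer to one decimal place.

82.9 dB SPL

Subtract intensities: L_src = 10·log₁₀(10^(L_total/10) − 10^(L_bg/10)).
L_src = 10·log₁₀(10^(85.2/10) − 10^(81.4/10)) = 10·log₁₀(193100000) = 82.9 dB SPL.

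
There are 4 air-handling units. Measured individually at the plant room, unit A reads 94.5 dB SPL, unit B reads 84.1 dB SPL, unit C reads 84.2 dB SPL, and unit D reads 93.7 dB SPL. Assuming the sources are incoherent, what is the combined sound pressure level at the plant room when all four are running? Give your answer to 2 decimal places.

97.55 dB SPL

Incoherent sources sum as intensities:
L_total = 10·log₁₀(10^(94.5/10) + 10^(84.1/10) + 10^(84.2/10) + 10^(93.7/10)) = 10·log₁₀(5683000000) = 97.55 dB SPL.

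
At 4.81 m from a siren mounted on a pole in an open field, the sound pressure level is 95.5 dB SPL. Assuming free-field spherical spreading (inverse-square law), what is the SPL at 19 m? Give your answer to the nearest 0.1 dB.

83.6 dB SPL

Inverse-square spreading gives ΔL = −20·log₁₀(d₂/d₁).
ΔL = −20·log₁₀(19/4.81) = -11.93 dB, so L₂ = 95.5 + (-11.93) = 83.6 dB SPL.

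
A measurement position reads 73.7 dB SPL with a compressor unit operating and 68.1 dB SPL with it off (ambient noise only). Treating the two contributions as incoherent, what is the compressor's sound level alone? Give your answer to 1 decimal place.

72.3 dB SPL

Background correction is a power subtraction:
L_src = 10·log₁₀(10^(73.7/10) − 10^(68.1/10)) = 10·log₁₀(16990000) = 72.3 dB SPL.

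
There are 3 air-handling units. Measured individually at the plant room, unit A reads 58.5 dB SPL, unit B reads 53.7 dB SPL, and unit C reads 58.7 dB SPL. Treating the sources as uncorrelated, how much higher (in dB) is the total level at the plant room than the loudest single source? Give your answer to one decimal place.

Incoherent sources sum as intensities:
L_total = 10·log₁₀(10^(58.5/10) + 10^(53.7/10) + 10^(58.7/10)) = 62.26 dB SPL.
Excess over the loudest (58.7 dB): 62.26 − 58.7 = 3.6 dB.

3.6 dB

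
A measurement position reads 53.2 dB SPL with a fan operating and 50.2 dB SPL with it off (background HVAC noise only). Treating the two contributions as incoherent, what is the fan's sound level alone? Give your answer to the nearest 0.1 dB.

Subtract intensities: L_src = 10·log₁₀(10^(L_total/10) − 10^(L_bg/10)).
L_src = 10·log₁₀(10^(53.2/10) − 10^(50.2/10)) = 10·log₁₀(104200) = 50.2 dB SPL.

50.2 dB SPL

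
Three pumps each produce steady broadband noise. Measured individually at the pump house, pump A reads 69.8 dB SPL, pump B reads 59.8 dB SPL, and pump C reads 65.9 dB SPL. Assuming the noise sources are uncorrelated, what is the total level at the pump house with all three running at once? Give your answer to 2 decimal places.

71.58 dB SPL

Incoherent sources sum as intensities:
L_total = 10·log₁₀(10^(69.8/10) + 10^(59.8/10) + 10^(65.9/10)) = 10·log₁₀(14400000) = 71.58 dB SPL.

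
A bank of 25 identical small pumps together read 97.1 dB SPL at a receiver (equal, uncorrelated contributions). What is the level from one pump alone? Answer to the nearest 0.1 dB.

25 equal incoherent sources add 10·log₁₀(25) = 13.98 dB over one source.
L_one = 97.1 − 13.98 = 83.1 dB SPL.

83.1 dB SPL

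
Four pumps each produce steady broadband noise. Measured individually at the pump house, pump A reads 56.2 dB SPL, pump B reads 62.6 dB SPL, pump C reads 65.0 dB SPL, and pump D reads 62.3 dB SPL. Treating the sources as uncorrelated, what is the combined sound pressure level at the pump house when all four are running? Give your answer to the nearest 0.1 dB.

68.5 dB SPL

Incoherent sources sum as intensities:
L_total = 10·log₁₀(10^(56.2/10) + 10^(62.6/10) + 10^(65.0/10) + 10^(62.3/10)) = 10·log₁₀(7097000) = 68.5 dB SPL.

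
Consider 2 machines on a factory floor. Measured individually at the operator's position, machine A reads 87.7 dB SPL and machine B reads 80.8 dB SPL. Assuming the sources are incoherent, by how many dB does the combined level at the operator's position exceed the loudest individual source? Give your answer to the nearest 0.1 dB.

0.8 dB

Incoherent sources sum as intensities:
L_total = 10·log₁₀(10^(87.7/10) + 10^(80.8/10)) = 88.51 dB SPL.
Excess over the loudest (87.7 dB): 88.51 − 87.7 = 0.8 dB.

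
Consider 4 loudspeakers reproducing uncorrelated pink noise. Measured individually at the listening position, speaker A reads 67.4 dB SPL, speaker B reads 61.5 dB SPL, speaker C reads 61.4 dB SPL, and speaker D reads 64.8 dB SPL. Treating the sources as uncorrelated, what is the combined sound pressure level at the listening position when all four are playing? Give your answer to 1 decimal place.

Add the sources as powers (linear), then convert back to dB:
L_total = 10·log₁₀(10^(67.4/10) + 10^(61.5/10) + 10^(61.4/10) + 10^(64.8/10)) = 10·log₁₀(11310000) = 70.5 dB SPL.

70.5 dB SPL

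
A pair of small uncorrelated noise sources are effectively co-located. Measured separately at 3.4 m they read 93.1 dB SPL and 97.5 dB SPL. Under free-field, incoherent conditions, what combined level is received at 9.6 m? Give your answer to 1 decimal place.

89.8 dB SPL

Combined at 3.4 m: 10·log₁₀(10^(93.1/10)+10^(97.5/10)) = 98.85 dB SPL.
Then apply −20·log₁₀(9.6/3.4) = -9.02 dB → 89.8 dB SPL.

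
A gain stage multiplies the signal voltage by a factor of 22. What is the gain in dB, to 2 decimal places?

Voltage ratio → dB uses the 20·log₁₀ form:
20·log₁₀(22) = 26.85 dB.

26.85 dB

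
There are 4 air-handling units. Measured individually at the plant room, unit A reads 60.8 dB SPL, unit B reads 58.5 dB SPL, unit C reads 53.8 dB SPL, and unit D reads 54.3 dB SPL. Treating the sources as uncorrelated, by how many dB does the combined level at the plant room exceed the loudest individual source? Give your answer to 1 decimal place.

3.0 dB

Incoherent sources sum as intensities:
L_total = 10·log₁₀(10^(60.8/10) + 10^(58.5/10) + 10^(53.8/10) + 10^(54.3/10)) = 63.84 dB SPL.
Excess over the loudest (60.8 dB): 63.84 − 60.8 = 3.0 dB.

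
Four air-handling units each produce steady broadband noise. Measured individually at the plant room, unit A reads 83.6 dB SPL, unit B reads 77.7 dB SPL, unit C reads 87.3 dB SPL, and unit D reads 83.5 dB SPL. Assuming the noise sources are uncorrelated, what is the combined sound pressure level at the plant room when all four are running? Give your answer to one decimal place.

90.2 dB SPL

Add the sources as powers (linear), then convert back to dB:
L_total = 10·log₁₀(10^(83.6/10) + 10^(77.7/10) + 10^(87.3/10) + 10^(83.5/10)) = 10·log₁₀(1049000000) = 90.2 dB SPL.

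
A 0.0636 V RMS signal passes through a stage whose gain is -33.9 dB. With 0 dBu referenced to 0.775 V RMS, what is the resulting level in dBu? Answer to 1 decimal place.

Input level: 20·log₁₀(0.0636/0.775) = -21.72 dBu.
Output: -21.72 − 33.9 = -55.6 dBu.

-55.6 dBu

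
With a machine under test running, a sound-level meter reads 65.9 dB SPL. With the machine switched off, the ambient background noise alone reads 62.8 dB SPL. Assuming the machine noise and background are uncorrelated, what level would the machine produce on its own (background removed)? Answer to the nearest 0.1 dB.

63.0 dB SPL

Background correction is a power subtraction:
L_src = 10·log₁₀(10^(65.9/10) − 10^(62.8/10)) = 10·log₁₀(1985000) = 63.0 dB SPL.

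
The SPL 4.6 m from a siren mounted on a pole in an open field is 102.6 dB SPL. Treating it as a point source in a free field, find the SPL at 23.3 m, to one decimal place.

For a point source in a free field, ΔL = −20·log₁₀(d₂/d₁).
ΔL = −20·log₁₀(23.3/4.6) = -14.09 dB, so L₂ = 102.6 + (-14.09) = 88.5 dB SPL.

88.5 dB SPL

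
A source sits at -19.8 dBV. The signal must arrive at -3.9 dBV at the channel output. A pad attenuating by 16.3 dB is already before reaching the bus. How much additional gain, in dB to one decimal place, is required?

The required make-up gain is the shortfall in the dB sum.
G = -3.9 − (-19.8) + 16.3 = 32.2 dB.

32.2 dB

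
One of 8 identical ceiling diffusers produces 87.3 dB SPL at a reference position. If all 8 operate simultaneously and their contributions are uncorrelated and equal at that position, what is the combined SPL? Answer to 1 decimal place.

8 equal incoherent sources raise the level by 10·log₁₀(8) = 9.03 dB.
L_total = 87.3 + 9.03 = 96.3 dB SPL.

96.3 dB SPL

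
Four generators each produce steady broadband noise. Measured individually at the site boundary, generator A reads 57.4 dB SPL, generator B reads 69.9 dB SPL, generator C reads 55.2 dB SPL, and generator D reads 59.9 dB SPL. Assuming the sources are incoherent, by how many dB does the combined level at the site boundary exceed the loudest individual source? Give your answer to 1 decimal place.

Uncorrelated sources add in intensity (power), not in dB.
L_total = 10·log₁₀(10^(57.4/10) + 10^(69.9/10) + 10^(55.2/10) + 10^(59.9/10)) = 70.66 dB SPL.
Excess over the loudest (69.9 dB): 70.66 − 69.9 = 0.8 dB.

0.8 dB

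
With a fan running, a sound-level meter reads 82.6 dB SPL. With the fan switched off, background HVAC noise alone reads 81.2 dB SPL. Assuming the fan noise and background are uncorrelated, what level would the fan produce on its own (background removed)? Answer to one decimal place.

Remove the background by subtracting linear intensities:
L_src = 10·log₁₀(10^(82.6/10) − 10^(81.2/10)) = 10·log₁₀(50140000) = 77.0 dB SPL.

77.0 dB SPL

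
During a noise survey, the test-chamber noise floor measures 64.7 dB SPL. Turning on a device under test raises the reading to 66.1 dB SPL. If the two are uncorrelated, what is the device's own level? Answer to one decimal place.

Subtract intensities: L_src = 10·log₁₀(10^(L_total/10) − 10^(L_bg/10)).
L_src = 10·log₁₀(10^(66.1/10) − 10^(64.7/10)) = 10·log₁₀(1123000) = 60.5 dB SPL.

60.5 dB SPL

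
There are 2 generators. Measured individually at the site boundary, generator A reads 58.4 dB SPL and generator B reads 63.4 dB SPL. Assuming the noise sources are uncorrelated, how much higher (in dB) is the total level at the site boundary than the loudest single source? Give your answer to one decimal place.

Incoherent sources sum as intensities:
L_total = 10·log₁₀(10^(58.4/10) + 10^(63.4/10)) = 64.59 dB SPL.
Excess over the loudest (63.4 dB): 64.59 − 63.4 = 1.2 dB.

1.2 dB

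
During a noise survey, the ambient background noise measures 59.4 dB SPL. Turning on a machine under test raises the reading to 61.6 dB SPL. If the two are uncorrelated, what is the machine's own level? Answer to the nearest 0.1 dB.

57.6 dB SPL

Background correction is a power subtraction:
L_src = 10·log₁₀(10^(61.6/10) − 10^(59.4/10)) = 10·log₁₀(574500) = 57.6 dB SPL.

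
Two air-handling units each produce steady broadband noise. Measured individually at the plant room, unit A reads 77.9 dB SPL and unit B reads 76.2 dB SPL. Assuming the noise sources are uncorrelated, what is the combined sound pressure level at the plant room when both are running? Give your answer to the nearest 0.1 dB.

80.1 dB SPL

Incoherent sources sum as intensities:
L_total = 10·log₁₀(10^(77.9/10) + 10^(76.2/10)) = 10·log₁₀(103300000) = 80.1 dB SPL.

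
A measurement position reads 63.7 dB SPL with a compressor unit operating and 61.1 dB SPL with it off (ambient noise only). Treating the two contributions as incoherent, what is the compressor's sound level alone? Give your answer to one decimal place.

Background correction is a power subtraction:
L_src = 10·log₁₀(10^(63.7/10) − 10^(61.1/10)) = 10·log₁₀(1056000) = 60.2 dB SPL.

60.2 dB SPL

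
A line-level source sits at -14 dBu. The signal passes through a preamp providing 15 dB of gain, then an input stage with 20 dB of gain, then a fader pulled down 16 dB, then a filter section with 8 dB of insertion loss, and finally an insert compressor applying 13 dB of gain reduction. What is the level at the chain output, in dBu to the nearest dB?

Cascaded gains and losses add directly in dB.
-14 + 15 + 20 − 16 − 8 − 13 = -16 dBu.

-16 dBu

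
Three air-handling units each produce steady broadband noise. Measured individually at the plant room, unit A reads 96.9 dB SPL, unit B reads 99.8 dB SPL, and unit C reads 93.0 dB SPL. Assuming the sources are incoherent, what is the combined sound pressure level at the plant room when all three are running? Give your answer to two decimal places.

102.16 dB SPL

Uncorrelated sources add in intensity (power), not in dB.
L_total = 10·log₁₀(10^(96.9/10) + 10^(99.8/10) + 10^(93.0/10)) = 10·log₁₀(16443000000) = 102.16 dB SPL.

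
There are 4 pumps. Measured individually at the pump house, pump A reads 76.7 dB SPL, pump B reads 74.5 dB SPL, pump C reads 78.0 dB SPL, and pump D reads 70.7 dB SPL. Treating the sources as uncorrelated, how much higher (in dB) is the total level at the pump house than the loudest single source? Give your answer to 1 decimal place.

Add the sources as powers (linear), then convert back to dB:
L_total = 10·log₁₀(10^(76.7/10) + 10^(74.5/10) + 10^(78.0/10) + 10^(70.7/10)) = 81.76 dB SPL.
Excess over the loudest (78.0 dB): 81.76 − 78.0 = 3.8 dB.

3.8 dB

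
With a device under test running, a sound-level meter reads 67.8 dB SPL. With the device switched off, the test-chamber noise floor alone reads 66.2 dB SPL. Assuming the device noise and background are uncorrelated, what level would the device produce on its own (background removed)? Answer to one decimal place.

62.7 dB SPL

Subtract intensities: L_src = 10·log₁₀(10^(L_total/10) − 10^(L_bg/10)).
L_src = 10·log₁₀(10^(67.8/10) − 10^(66.2/10)) = 10·log₁₀(1857000) = 62.7 dB SPL.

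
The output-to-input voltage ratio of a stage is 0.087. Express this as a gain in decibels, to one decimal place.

Voltage ratio → dB uses the 20·log₁₀ form:
20·log₁₀(0.087) = -21.2 dB.

-21.2 dB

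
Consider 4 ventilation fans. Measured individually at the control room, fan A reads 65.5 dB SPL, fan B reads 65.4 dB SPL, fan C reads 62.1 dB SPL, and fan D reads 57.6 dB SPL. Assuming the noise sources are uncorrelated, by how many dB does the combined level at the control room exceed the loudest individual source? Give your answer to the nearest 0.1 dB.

4.1 dB

Uncorrelated sources add in intensity (power), not in dB.
L_total = 10·log₁₀(10^(65.5/10) + 10^(65.4/10) + 10^(62.1/10) + 10^(57.6/10)) = 69.64 dB SPL.
Excess over the loudest (65.5 dB): 69.64 − 65.5 = 4.1 dB.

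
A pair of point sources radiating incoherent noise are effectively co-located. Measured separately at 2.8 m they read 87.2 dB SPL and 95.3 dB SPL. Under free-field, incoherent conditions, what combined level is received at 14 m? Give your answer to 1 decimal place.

81.9 dB SPL

Combined at 2.8 m: 10·log₁₀(10^(87.2/10)+10^(95.3/10)) = 95.93 dB SPL.
Then apply −20·log₁₀(14/2.8) = -13.98 dB → 81.9 dB SPL.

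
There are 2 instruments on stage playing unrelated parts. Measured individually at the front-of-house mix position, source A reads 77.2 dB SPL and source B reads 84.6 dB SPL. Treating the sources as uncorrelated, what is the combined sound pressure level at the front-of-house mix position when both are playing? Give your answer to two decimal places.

85.33 dB SPL

Add the sources as powers (linear), then convert back to dB:
L_total = 10·log₁₀(10^(77.2/10) + 10^(84.6/10)) = 10·log₁₀(340900000) = 85.33 dB SPL.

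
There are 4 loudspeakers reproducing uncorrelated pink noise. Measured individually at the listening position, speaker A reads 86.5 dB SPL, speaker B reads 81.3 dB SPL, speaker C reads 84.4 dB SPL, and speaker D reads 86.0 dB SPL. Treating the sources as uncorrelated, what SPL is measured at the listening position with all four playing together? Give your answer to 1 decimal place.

Add the sources as powers (linear), then convert back to dB:
L_total = 10·log₁₀(10^(86.5/10) + 10^(81.3/10) + 10^(84.4/10) + 10^(86.0/10)) = 10·log₁₀(1255000000) = 91.0 dB SPL.

91.0 dB SPL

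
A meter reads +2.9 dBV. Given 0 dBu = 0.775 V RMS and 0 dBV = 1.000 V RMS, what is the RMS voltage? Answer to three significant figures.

V = 1.000 V × 10^(+2.9/20).
= 1.000 × 1.396 = 1.40 V.

1.40 V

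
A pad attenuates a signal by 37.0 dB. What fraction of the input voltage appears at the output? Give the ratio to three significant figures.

Voltage ratio = 10^(dB/20).
10^(-37.0/20) = 10^(-1.850) = 0.0141.

0.0141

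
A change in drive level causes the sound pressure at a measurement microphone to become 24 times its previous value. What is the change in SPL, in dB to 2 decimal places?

Sound pressure is an amplitude quantity: ΔL = 20·log₁₀(p₂/p₁).
20·log₁₀(24) = 27.60 dB.

27.60 dB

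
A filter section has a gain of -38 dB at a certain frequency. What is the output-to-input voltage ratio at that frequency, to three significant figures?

Voltage ratio = 10^(dB/20).
10^(-38/20) = 10^(-1.900) = 0.0126.

0.0126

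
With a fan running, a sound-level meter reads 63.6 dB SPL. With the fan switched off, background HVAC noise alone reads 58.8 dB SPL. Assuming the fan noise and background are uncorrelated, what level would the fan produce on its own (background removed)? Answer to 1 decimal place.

Remove the background by subtracting linear intensities:
L_src = 10·log₁₀(10^(63.6/10) − 10^(58.8/10)) = 10·log₁₀(1532000) = 61.9 dB SPL.

61.9 dB SPL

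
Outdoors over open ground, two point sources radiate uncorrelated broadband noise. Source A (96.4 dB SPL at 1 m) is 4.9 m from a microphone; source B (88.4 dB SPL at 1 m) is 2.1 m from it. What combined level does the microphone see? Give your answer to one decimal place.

At the listener: L_A = 96.4 − 20·log₁₀(4.9) = 82.60 dB; L_B = 88.4 − 20·log₁₀(2.1) = 81.96 dB.
Combined: 10·log₁₀(10^(82.60/10)+10^(81.96/10)) = 85.3 dB SPL.

85.3 dB SPL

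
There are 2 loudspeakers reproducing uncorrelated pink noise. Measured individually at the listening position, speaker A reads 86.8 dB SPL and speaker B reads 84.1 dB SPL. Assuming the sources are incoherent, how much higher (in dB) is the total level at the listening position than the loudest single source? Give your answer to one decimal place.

1.9 dB

Add the sources as powers (linear), then convert back to dB:
L_total = 10·log₁₀(10^(86.8/10) + 10^(84.1/10)) = 88.67 dB SPL.
Excess over the loudest (86.8 dB): 88.67 − 86.8 = 1.9 dB.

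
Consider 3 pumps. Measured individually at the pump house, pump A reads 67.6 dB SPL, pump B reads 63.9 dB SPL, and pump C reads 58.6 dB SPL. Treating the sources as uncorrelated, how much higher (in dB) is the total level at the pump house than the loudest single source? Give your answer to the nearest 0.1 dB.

Uncorrelated sources add in intensity (power), not in dB.
L_total = 10·log₁₀(10^(67.6/10) + 10^(63.9/10) + 10^(58.6/10)) = 69.51 dB SPL.
Excess over the loudest (67.6 dB): 69.51 − 67.6 = 1.9 dB.

1.9 dB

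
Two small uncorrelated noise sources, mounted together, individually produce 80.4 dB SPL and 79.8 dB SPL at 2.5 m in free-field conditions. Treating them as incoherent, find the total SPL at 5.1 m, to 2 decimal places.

Combined at 2.5 m: 10·log₁₀(10^(80.4/10)+10^(79.8/10)) = 83.121 dB SPL.
Then apply −20·log₁₀(5.1/2.5) = -6.193 dB → 76.93 dB SPL.

76.93 dB SPL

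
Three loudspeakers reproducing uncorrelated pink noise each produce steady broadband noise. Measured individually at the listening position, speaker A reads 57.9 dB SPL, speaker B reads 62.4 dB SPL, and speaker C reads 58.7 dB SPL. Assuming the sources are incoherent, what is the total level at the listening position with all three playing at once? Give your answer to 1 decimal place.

64.9 dB SPL

Incoherent sources sum as intensities:
L_total = 10·log₁₀(10^(57.9/10) + 10^(62.4/10) + 10^(58.7/10)) = 10·log₁₀(3096000) = 64.9 dB SPL.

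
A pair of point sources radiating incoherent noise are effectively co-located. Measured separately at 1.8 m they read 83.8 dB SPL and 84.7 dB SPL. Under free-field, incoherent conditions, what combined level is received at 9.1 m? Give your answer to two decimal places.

Combined at 1.8 m: 10·log₁₀(10^(83.8/10)+10^(84.7/10)) = 87.284 dB SPL.
Then apply −20·log₁₀(9.1/1.8) = -14.075 dB → 73.21 dB SPL.

73.21 dB SPL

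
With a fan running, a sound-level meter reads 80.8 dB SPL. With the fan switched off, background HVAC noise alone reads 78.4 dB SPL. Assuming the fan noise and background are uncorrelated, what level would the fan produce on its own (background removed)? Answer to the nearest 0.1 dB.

77.1 dB SPL

Background correction is a power subtraction:
L_src = 10·log₁₀(10^(80.8/10) − 10^(78.4/10)) = 10·log₁₀(51040000) = 77.1 dB SPL.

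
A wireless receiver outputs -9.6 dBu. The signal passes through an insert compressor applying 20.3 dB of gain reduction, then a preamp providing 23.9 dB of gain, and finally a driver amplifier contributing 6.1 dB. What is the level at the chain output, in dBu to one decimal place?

In dB, series stages simply add:
-9.6 − 20.3 + 23.9 + 6.1 = +0.1 dBu.

+0.1 dBu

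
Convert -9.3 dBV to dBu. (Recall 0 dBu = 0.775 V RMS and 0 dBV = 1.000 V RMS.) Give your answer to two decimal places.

The offset between the scales is 20·log₁₀(0.775/1.000) = −2.214 dB.
So dBu = -9.3 + 2.214 = -7.09 dBu.

-7.09 dBu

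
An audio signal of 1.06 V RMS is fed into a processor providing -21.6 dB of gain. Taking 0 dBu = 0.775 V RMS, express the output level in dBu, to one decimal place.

Input level: 20·log₁₀(1.06/0.775) = 2.72 dBu.
Output: 2.72 − 21.6 = -18.9 dBu.

-18.9 dBu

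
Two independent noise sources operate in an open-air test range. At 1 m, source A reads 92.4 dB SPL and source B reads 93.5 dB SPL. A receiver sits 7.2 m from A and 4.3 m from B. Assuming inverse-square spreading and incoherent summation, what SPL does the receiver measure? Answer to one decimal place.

81.9 dB SPL

At the listener: L_A = 92.4 − 20·log₁₀(7.2) = 75.25 dB; L_B = 93.5 − 20·log₁₀(4.3) = 80.83 dB.
Combined: 10·log₁₀(10^(75.25/10)+10^(80.83/10)) = 81.9 dB SPL.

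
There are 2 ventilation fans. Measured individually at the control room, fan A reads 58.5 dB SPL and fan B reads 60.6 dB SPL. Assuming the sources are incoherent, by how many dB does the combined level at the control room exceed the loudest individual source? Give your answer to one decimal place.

Incoherent sources sum as intensities:
L_total = 10·log₁₀(10^(58.5/10) + 10^(60.6/10)) = 62.69 dB SPL.
Excess over the loudest (60.6 dB): 62.69 − 60.6 = 2.1 dB.

2.1 dB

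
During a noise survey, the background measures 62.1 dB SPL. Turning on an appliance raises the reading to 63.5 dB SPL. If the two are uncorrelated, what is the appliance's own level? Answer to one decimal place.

Background correction is a power subtraction:
L_src = 10·log₁₀(10^(63.5/10) − 10^(62.1/10)) = 10·log₁₀(616900) = 57.9 dB SPL.

57.9 dB SPL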